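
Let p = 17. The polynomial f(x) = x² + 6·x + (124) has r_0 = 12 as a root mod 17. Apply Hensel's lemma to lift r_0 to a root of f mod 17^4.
r_3 = 48071 (mod 83521)

Hensel: r_{i+1} = r_i − f(r_i)·(f′(r_i))^{-1} mod 17^{i+2}, f′(x) = 2x + 6. Iterate:
  r_0 = 12 (mod 17)
  r_1 = 97 (mod 289)
  r_2 = 3854 (mod 4913)
  r_3 = 48071 (mod 83521)
Final: r = 48071 satisfies f(r) ≡ 0 mod 17^4.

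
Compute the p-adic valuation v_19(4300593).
v_19(4300593) = 4

v_19(n) is the largest exponent k such that 19^k divides n. Factor out: 4300593 = 19^4 · 33. (Sign doesn't affect v_p.) So v_19(4300593) = 4.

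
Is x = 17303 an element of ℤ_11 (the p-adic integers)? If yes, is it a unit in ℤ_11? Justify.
x ∈ ℤ_11 but not a unit; v_11(x) = 3 > 0

ℤ_11 = {x ∈ ℚ_11 : v_11(x) ≥ 0} and ℤ_11^× = {x ∈ ℤ_11 : v_11(x) = 0}. Here v_11(17303) = v_11(num) − v_11(den) = 3; compare against these criteria.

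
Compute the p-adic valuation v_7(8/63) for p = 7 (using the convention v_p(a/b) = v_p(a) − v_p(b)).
v_7(8/63) = -1

Factor powers of 7 from the numerator and denominator of the reduced fraction: 8 = 7^0 · 8 and 63 = 7^1 · 9. Apply v_p(a/b) = v_p(a) − v_p(b): v_7(8/63) = 0 − 1 = -1.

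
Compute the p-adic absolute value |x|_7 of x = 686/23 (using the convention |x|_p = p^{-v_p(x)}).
|686/23|_7 = 1/343

Step 1 — compute v_7(x) by factoring powers of 7 out of the numerator and denominator: v_7(686/23) = 3. Step 2 — apply |x|_p = p^{-v_p(x)} = 7^{-3} = 1/343.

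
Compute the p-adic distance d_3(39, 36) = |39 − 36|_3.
d_3(39, 36) = 1/3

Step 1 — x − y = 39 − 36 = 3. Step 2 — v_3(3) = 1 (factor: 3 = (3^1 · 1); the sign does not affect v_p). Step 3 — |x − y|_3 = 3^{-1} = 1/3.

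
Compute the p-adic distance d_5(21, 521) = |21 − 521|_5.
d_5(21, 521) = 1/125

Step 1 — x − y = 21 − 521 = -500. Step 2 — v_5(-500) = 3 (factor: -500 = −(5^3 · 4); the sign does not affect v_p). Step 3 — |x − y|_5 = 5^{-3} = 1/125.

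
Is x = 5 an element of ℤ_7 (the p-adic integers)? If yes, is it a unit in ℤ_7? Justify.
x ∈ ℤ_7^× (unit); v_7(x) = 0

ℤ_7 = {x ∈ ℚ_7 : v_7(x) ≥ 0} and ℤ_7^× = {x ∈ ℤ_7 : v_7(x) = 0}. Here v_7(5) = v_7(num) − v_7(den) = 0; compare against these criteria.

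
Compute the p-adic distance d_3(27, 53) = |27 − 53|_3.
d_3(27, 53) = 1

Step 1 — x − y = 27 − 53 = -26. Step 2 — v_3(-26) = 0 (factor: -26 = −(3^0 · 26); the sign does not affect v_p). Step 3 — |x − y|_3 = 3^{0} = 1.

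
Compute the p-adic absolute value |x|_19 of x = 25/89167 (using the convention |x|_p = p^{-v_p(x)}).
|25/89167|_19 = 6859

Step 1 — compute v_19(x) by factoring powers of 19 out of the numerator and denominator: v_19(25/89167) = -3. Step 2 — apply |x|_p = p^{-v_p(x)} = 19^{3} = 6859.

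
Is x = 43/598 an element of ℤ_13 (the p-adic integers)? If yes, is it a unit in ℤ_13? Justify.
x ∉ ℤ_13 (v_13(x) = -1 < 0)

ℤ_13 = {x ∈ ℚ_13 : v_13(x) ≥ 0} and ℤ_13^× = {x ∈ ℤ_13 : v_13(x) = 0}. Here v_13(43/598) = v_13(num) − v_13(den) = -1; compare against these criteria.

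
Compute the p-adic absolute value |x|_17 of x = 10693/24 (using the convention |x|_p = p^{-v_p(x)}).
|10693/24|_17 = 1/289

Step 1 — compute v_17(x) by factoring powers of 17 out of the numerator and denominator: v_17(10693/24) = 2. Step 2 — apply |x|_p = p^{-v_p(x)} = 17^{-2} = 1/289.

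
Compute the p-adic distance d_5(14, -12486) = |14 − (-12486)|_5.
d_5(14, -12486) = 1/3125

Step 1 — x − y = 14 − (-12486) = 12500. Step 2 — v_5(12500) = 5 (factor: 12500 = (5^5 · 4); the sign does not affect v_p). Step 3 — |x − y|_5 = 5^{-5} = 1/3125.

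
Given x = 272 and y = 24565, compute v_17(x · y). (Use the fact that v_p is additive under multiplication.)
v_17(6681680) = 4

v_p(x) = 1 (factor: 272 = 17^1 · 16); v_p(y) = 3 (factor: 24565 = 17^3 · 5). Additivity: v_p(xy) = v_p(x) + v_p(y) = 1 + 3 = 4. (Direct check: xy = 6681680 = 17^4 · (80).)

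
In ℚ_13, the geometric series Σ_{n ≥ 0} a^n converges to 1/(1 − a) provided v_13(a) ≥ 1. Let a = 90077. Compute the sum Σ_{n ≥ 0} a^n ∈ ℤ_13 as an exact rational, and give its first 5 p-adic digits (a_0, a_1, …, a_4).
Σ a^n = 1/(1 − a) = -1/90076;  first 5 digits = (1, 0, 0, 2, 3)

v_13(a) = 3 ≥ 1, so the series converges in ℤ_13 to 1/(1 − a) = 1/(1 − 90077) = -1/90076. Expand this rational in ℤ_13: compute digits iteratively via d_i = x_i mod 13, x_{i+1} = (x_i − d_i)/13. The first 5 digits are (1, 0, 0, 2, 3).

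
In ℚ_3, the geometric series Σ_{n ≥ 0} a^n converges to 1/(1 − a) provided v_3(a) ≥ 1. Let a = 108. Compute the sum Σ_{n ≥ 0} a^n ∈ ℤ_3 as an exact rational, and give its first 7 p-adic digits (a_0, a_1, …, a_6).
Σ a^n = 1/(1 − a) = -1/107;  first 7 digits = (1, 0, 0, 1, 1, 0, 1)

v_3(a) = 3 ≥ 1, so the series converges in ℤ_3 to 1/(1 − a) = 1/(1 − 108) = -1/107. Expand this rational in ℤ_3: compute digits iteratively via d_i = x_i mod 3, x_{i+1} = (x_i − d_i)/3. The first 7 digits are (1, 0, 0, 1, 1, 0, 1).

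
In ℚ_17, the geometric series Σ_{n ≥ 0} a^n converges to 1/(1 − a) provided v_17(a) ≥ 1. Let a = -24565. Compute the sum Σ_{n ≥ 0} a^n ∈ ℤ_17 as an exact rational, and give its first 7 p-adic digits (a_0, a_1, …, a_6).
Σ a^n = 1/(1 − a) = 1/24566;  first 7 digits = (1, 0, 0, 12, 16, 16, 7)

v_17(a) = 3 ≥ 1, so the series converges in ℤ_17 to 1/(1 − a) = 1/(1 − (-24565)) = 1/24566. Expand this rational in ℤ_17: compute digits iteratively via d_i = x_i mod 17, x_{i+1} = (x_i − d_i)/17. The first 7 digits are (1, 0, 0, 12, 16, 16, 7).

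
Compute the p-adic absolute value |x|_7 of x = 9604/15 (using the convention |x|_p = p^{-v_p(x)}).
|9604/15|_7 = 1/2401

Step 1 — compute v_7(x) by factoring powers of 7 out of the numerator and denominator: v_7(9604/15) = 4. Step 2 — apply |x|_p = p^{-v_p(x)} = 7^{-4} = 1/2401.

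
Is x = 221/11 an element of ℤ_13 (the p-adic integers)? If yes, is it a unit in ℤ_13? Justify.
x ∈ ℤ_13 but not a unit; v_13(x) = 1 > 0

ℤ_13 = {x ∈ ℚ_13 : v_13(x) ≥ 0} and ℤ_13^× = {x ∈ ℤ_13 : v_13(x) = 0}. Here v_13(221/11) = v_13(num) − v_13(den) = 1; compare against these criteria.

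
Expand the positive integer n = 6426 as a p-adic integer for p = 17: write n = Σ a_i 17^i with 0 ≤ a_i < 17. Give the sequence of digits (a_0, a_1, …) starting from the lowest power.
(a_0, a_1, …) = (0, 4, 5, 1)

Repeated division by 17 gives the digits low-to-high: 6426 = 4·17^1 + 5·17^2 + 1·17^3. Digit sequence: (0, 4, 5, 1).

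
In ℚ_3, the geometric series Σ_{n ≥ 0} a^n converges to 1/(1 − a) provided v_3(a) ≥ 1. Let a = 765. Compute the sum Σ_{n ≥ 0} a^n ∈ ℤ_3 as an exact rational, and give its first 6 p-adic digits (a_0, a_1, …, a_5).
Σ a^n = 1/(1 − a) = -1/764;  first 6 digits = (1, 0, 1, 1, 1, 2)

v_3(a) = 2 ≥ 1, so the series converges in ℤ_3 to 1/(1 − a) = 1/(1 − 765) = -1/764. Expand this rational in ℤ_3: compute digits iteratively via d_i = x_i mod 3, x_{i+1} = (x_i − d_i)/3. The first 6 digits are (1, 0, 1, 1, 1, 2).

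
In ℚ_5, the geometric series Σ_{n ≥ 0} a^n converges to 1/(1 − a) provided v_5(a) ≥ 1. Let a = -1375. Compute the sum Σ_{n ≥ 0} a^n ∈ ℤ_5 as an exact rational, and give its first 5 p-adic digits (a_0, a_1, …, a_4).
Σ a^n = 1/(1 − a) = 1/1376;  first 5 digits = (1, 0, 0, 4, 2)

v_5(a) = 3 ≥ 1, so the series converges in ℤ_5 to 1/(1 − a) = 1/(1 − (-1375)) = 1/1376. Expand this rational in ℤ_5: compute digits iteratively via d_i = x_i mod 5, x_{i+1} = (x_i − d_i)/5. The first 5 digits are (1, 0, 0, 4, 2).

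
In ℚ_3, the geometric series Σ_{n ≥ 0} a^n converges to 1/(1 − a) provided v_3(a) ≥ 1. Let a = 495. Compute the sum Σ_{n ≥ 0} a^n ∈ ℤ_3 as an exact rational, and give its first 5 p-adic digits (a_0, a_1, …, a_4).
Σ a^n = 1/(1 − a) = -1/494;  first 5 digits = (1, 0, 1, 0, 1)

v_3(a) = 2 ≥ 1, so the series converges in ℤ_3 to 1/(1 − a) = 1/(1 − 495) = -1/494. Expand this rational in ℤ_3: compute digits iteratively via d_i = x_i mod 3, x_{i+1} = (x_i − d_i)/3. The first 5 digits are (1, 0, 1, 0, 1).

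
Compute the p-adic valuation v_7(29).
v_7(29) = 0

v_7(n) is the largest exponent k such that 7^k divides n. Factor out: 29 = 7^0 · 29. (Sign doesn't affect v_p.) So v_7(29) = 0.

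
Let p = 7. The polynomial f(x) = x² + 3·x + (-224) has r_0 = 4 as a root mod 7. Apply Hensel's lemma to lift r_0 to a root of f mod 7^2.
r_1 = 4 (mod 49)

Hensel: r_{i+1} = r_i − f(r_i)·(f′(r_i))^{-1} mod 7^{i+2}, f′(x) = 2x + 3. Iterate:
  r_0 = 4 (mod 7)
  r_1 = 4 (mod 49)
Final: r = 4 satisfies f(r) ≡ 0 mod 7^2.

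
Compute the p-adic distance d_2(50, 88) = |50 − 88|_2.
d_2(50, 88) = 1/2

Step 1 — x − y = 50 − 88 = -38. Step 2 — v_2(-38) = 1 (factor: -38 = −(2^1 · 19); the sign does not affect v_p). Step 3 — |x − y|_2 = 2^{-1} = 1/2.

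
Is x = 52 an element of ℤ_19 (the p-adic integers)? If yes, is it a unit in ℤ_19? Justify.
x ∈ ℤ_19^× (unit); v_19(x) = 0

ℤ_19 = {x ∈ ℚ_19 : v_19(x) ≥ 0} and ℤ_19^× = {x ∈ ℤ_19 : v_19(x) = 0}. Here v_19(52) = v_19(num) − v_19(den) = 0; compare against these criteria.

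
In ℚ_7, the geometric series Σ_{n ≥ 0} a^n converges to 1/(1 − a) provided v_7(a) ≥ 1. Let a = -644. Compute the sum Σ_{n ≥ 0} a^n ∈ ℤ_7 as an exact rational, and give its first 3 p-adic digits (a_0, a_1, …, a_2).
Σ a^n = 1/(1 − a) = 1/645;  first 3 digits = (1, 6, 1)

v_7(a) = 1 ≥ 1, so the series converges in ℤ_7 to 1/(1 − a) = 1/(1 − (-644)) = 1/645. Expand this rational in ℤ_7: compute digits iteratively via d_i = x_i mod 7, x_{i+1} = (x_i − d_i)/7. The first 3 digits are (1, 6, 1).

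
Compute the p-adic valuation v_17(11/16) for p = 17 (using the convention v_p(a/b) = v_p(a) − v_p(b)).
v_17(11/16) = 0

Factor powers of 17 from the numerator and denominator of the reduced fraction: 11 = 17^0 · 11 and 16 = 17^0 · 16. Apply v_p(a/b) = v_p(a) − v_p(b): v_17(11/16) = 0 − 0 = 0.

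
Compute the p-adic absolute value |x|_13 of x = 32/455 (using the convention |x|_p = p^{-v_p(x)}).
|32/455|_13 = 13

Step 1 — compute v_13(x) by factoring powers of 13 out of the numerator and denominator: v_13(32/455) = -1. Step 2 — apply |x|_p = p^{-v_p(x)} = 13^{1} = 13.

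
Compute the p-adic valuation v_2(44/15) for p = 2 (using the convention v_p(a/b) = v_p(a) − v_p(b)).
v_2(44/15) = 2

Factor powers of 2 from the numerator and denominator of the reduced fraction: 44 = 2^2 · 11 and 15 = 2^0 · 15. Apply v_p(a/b) = v_p(a) − v_p(b): v_2(44/15) = 2 − 0 = 2.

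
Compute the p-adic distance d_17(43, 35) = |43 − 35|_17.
d_17(43, 35) = 1

Step 1 — x − y = 43 − 35 = 8. Step 2 — v_17(8) = 0 (factor: 8 = (17^0 · 8); the sign does not affect v_p). Step 3 — |x − y|_17 = 17^{0} = 1.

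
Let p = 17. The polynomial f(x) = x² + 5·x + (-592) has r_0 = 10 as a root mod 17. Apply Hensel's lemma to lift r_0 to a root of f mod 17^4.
r_3 = 18489 (mod 83521)

Hensel: r_{i+1} = r_i − f(r_i)·(f′(r_i))^{-1} mod 17^{i+2}, f′(x) = 2x + 5. Iterate:
  r_0 = 10 (mod 17)
  r_1 = 282 (mod 289)
  r_2 = 3750 (mod 4913)
  r_3 = 18489 (mod 83521)
Final: r = 18489 satisfies f(r) ≡ 0 mod 17^4.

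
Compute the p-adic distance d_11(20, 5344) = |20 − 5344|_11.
d_11(20, 5344) = 1/1331

Step 1 — x − y = 20 − 5344 = -5324. Step 2 — v_11(-5324) = 3 (factor: -5324 = −(11^3 · 4); the sign does not affect v_p). Step 3 — |x − y|_11 = 11^{-3} = 1/1331.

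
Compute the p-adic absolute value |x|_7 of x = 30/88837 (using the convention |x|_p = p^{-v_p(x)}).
|30/88837|_7 = 2401

Step 1 — compute v_7(x) by factoring powers of 7 out of the numerator and denominator: v_7(30/88837) = -4. Step 2 — apply |x|_p = p^{-v_p(x)} = 7^{4} = 2401.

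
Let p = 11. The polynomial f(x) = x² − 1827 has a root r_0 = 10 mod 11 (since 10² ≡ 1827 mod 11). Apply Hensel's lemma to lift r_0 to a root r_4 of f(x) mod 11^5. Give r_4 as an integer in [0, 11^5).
r_4 = 74469 (mod 161051)

Hensel's recurrence: r_{i+1} = r_i − f(r_i)·(f′(r_i))^{-1} mod 11^{i+2}, with f′(x) = 2x. Iterate:
  r_0 = 10 (mod 11)
  r_1 = 54 (mod 121)
  r_2 = 1264 (mod 1331)
  r_3 = 1264 (mod 14641)
  r_4 = 74469 (mod 161051)
Final: r_4 = 74469, and one checks f(r_4) ≡ 0 mod 11^5.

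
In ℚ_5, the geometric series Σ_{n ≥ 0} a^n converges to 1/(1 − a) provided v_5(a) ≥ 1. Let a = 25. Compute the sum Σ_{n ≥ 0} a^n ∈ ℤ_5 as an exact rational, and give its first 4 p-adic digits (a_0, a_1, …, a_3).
Σ a^n = 1/(1 − a) = -1/24;  first 4 digits = (1, 0, 1, 0)

v_5(a) = 2 ≥ 1, so the series converges in ℤ_5 to 1/(1 − a) = 1/(1 − 25) = -1/24. Expand this rational in ℤ_5: compute digits iteratively via d_i = x_i mod 5, x_{i+1} = (x_i − d_i)/5. The first 4 digits are (1, 0, 1, 0).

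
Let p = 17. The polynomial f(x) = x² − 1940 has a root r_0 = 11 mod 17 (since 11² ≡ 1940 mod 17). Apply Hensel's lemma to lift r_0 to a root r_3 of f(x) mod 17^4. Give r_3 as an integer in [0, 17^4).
r_3 = 17946 (mod 83521)

Hensel's recurrence: r_{i+1} = r_i − f(r_i)·(f′(r_i))^{-1} mod 17^{i+2}, with f′(x) = 2x. Iterate:
  r_0 = 11 (mod 17)
  r_1 = 28 (mod 289)
  r_2 = 3207 (mod 4913)
  r_3 = 17946 (mod 83521)
Final: r_3 = 17946, and one checks f(r_3) ≡ 0 mod 17^4.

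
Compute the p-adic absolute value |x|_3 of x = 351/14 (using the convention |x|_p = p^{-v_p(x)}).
|351/14|_3 = 1/27

Step 1 — compute v_3(x) by factoring powers of 3 out of the numerator and denominator: v_3(351/14) = 3. Step 2 — apply |x|_p = p^{-v_p(x)} = 3^{-3} = 1/27.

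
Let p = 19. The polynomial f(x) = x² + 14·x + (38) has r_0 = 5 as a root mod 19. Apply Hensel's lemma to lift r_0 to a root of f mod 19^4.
r_3 = 111383 (mod 130321)

Hensel: r_{i+1} = r_i − f(r_i)·(f′(r_i))^{-1} mod 19^{i+2}, f′(x) = 2x + 14. Iterate:
  r_0 = 5 (mod 19)
  r_1 = 195 (mod 361)
  r_2 = 1639 (mod 6859)
  r_3 = 111383 (mod 130321)
Final: r = 111383 satisfies f(r) ≡ 0 mod 19^4.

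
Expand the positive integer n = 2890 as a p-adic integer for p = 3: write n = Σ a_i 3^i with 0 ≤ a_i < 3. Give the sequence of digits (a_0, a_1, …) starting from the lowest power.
(a_0, a_1, …) = (1, 0, 0, 2, 2, 2, 0, 1)

Repeated division by 3 gives the digits low-to-high: 2890 = 1 + 2·3^3 + 2·3^4 + 2·3^5 + 1·3^7. Digit sequence: (1, 0, 0, 2, 2, 2, 0, 1).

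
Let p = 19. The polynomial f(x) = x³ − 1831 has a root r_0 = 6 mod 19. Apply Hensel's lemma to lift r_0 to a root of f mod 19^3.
r_2 = 4490 (mod 6859)

Hensel: r_{i+1} = r_i − f(r_i)/f′(r_i) mod 19^{i+2}, where f′(x) = 3x². Iterate:
  r_0 = 6 (mod 19)
  r_1 = 158 (mod 361)
  r_2 = 4490 (mod 6859)
Final: r = 4490 with f(r) ≡ 0 mod 19^3.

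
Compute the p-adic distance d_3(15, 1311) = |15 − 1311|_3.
d_3(15, 1311) = 1/81

Step 1 — x − y = 15 − 1311 = -1296. Step 2 — v_3(-1296) = 4 (factor: -1296 = −(3^4 · 16); the sign does not affect v_p). Step 3 — |x − y|_3 = 3^{-4} = 1/81.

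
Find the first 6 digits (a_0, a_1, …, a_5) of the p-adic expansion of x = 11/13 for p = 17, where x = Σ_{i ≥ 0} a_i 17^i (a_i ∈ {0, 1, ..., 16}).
(a_0, …, a_5) = (10, 6, 14, 7, 10, 2)

v_17(11/13) = 0 (numerator and denominator both coprime to 17), so x ∈ ℤ_17^×. Compute digits iteratively via a_i = x_i mod 17, x_{i+1} = (x_i − a_i)/17, with x_0 = x:
  x_0 = 11/13;  a_0 = 10;  x_1 = (x_0 − 10)/17 = -7/13
  x_1 = -7/13;  a_1 = 6;  x_2 = (x_1 − 6)/17 = -5/13
  x_2 = -5/13;  a_2 = 14;  x_3 = (x_2 − 14)/17 = -11/13
  x_3 = -11/13;  a_3 = 7;  x_4 = (x_3 − 7)/17 = -6/13
  x_4 = -6/13;  a_4 = 10;  x_5 = (x_4 − 10)/17 = -8/13
  x_5 = -8/13;  a_5 = 2;  x_6 = (x_5 − 2)/17 = -2/13
Digits: (10, 6, 14, 7, 10, 2).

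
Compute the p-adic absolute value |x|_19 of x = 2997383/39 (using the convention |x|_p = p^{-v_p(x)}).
|2997383/39|_19 = 1/130321

Step 1 — compute v_19(x) by factoring powers of 19 out of the numerator and denominator: v_19(2997383/39) = 4. Step 2 — apply |x|_p = p^{-v_p(x)} = 19^{-4} = 1/130321.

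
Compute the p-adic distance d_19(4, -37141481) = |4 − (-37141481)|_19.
d_19(4, -37141481) = 1/2476099

Step 1 — x − y = 4 − (-37141481) = 37141485. Step 2 — v_19(37141485) = 5 (factor: 37141485 = (19^5 · 15); the sign does not affect v_p). Step 3 — |x − y|_19 = 19^{-5} = 1/2476099.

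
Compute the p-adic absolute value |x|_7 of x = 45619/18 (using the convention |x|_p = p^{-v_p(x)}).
|45619/18|_7 = 1/2401

Step 1 — compute v_7(x) by factoring powers of 7 out of the numerator and denominator: v_7(45619/18) = 4. Step 2 — apply |x|_p = p^{-v_p(x)} = 7^{-4} = 1/2401.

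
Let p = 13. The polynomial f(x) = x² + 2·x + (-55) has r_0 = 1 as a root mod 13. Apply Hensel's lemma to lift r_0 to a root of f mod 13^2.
r_1 = 14 (mod 169)

Hensel: r_{i+1} = r_i − f(r_i)·(f′(r_i))^{-1} mod 13^{i+2}, f′(x) = 2x + 2. Iterate:
  r_0 = 1 (mod 13)
  r_1 = 14 (mod 169)
Final: r = 14 satisfies f(r) ≡ 0 mod 13^2.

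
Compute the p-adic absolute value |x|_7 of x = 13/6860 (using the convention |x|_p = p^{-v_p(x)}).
|13/6860|_7 = 343

Step 1 — compute v_7(x) by factoring powers of 7 out of the numerator and denominator: v_7(13/6860) = -3. Step 2 — apply |x|_p = p^{-v_p(x)} = 7^{3} = 343.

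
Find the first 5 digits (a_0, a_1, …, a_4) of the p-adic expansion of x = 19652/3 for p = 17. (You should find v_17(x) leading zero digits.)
(a_0, …, a_4) = (0, 0, 0, 7, 11)

v_17(19652/3) = 3, so a_0 = ... = a_2 = 0. Factor out: x = 17^3 · u with u = 4/3 a unit in ℤ_17. Expand u iteratively via a_{v+i} = u_i mod 17, u_{i+1} = (u_i − a_{v+i})/17:
  u_0 = 4/3;  a_3 = 7;  u_1 = (u_0 − 7)/17 = -1/3
  u_1 = -1/3;  a_4 = 11;  u_2 = (u_1 − 11)/17 = -2/3
Digits: (0, 0, 0, 7, 11).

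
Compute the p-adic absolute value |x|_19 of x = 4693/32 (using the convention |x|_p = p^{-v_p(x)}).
|4693/32|_19 = 1/361

Step 1 — compute v_19(x) by factoring powers of 19 out of the numerator and denominator: v_19(4693/32) = 2. Step 2 — apply |x|_p = p^{-v_p(x)} = 19^{-2} = 1/361.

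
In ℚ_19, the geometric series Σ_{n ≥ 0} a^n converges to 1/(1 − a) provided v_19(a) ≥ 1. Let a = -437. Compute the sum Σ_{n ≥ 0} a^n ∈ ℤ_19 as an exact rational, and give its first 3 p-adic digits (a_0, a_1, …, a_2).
Σ a^n = 1/(1 − a) = 1/438;  first 3 digits = (1, 15, 14)

v_19(a) = 1 ≥ 1, so the series converges in ℤ_19 to 1/(1 − a) = 1/(1 − (-437)) = 1/438. Expand this rational in ℤ_19: compute digits iteratively via d_i = x_i mod 19, x_{i+1} = (x_i − d_i)/19. The first 3 digits are (1, 15, 14).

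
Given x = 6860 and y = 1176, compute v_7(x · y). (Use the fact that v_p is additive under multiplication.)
v_7(8067360) = 5

v_p(x) = 3 (factor: 6860 = 7^3 · 20); v_p(y) = 2 (factor: 1176 = 7^2 · 24). Additivity: v_p(xy) = v_p(x) + v_p(y) = 3 + 2 = 5. (Direct check: xy = 8067360 = 7^5 · (480).)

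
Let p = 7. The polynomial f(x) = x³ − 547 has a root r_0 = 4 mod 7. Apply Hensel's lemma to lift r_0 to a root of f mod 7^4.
r_3 = 452 (mod 2401)

Hensel: r_{i+1} = r_i − f(r_i)/f′(r_i) mod 7^{i+2}, where f′(x) = 3x². Iterate:
  r_0 = 4 (mod 7)
  r_1 = 11 (mod 49)
  r_2 = 109 (mod 343)
  r_3 = 452 (mod 2401)
Final: r = 452 with f(r) ≡ 0 mod 7^4.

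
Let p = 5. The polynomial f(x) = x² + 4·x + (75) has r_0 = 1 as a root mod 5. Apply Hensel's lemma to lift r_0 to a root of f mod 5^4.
r_3 = 171 (mod 625)

Hensel: r_{i+1} = r_i − f(r_i)·(f′(r_i))^{-1} mod 5^{i+2}, f′(x) = 2x + 4. Iterate:
  r_0 = 1 (mod 5)
  r_1 = 21 (mod 25)
  r_2 = 46 (mod 125)
  r_3 = 171 (mod 625)
Final: r = 171 satisfies f(r) ≡ 0 mod 5^4.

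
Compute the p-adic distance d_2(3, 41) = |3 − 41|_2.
d_2(3, 41) = 1/2

Step 1 — x − y = 3 − 41 = -38. Step 2 — v_2(-38) = 1 (factor: -38 = −(2^1 · 19); the sign does not affect v_p). Step 3 — |x − y|_2 = 2^{-1} = 1/2.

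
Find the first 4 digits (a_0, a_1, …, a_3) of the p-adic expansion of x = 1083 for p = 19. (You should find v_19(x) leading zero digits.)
(a_0, …, a_3) = (0, 0, 3, 0)

v_19(1083) = 2, so a_0 = ... = a_1 = 0. Factor out: x = 19^2 · u with u = 3 a unit in ℤ_19. Expand u iteratively via a_{v+i} = u_i mod 19, u_{i+1} = (u_i − a_{v+i})/19:
  u_0 = 3;  a_2 = 3;  u_1 = (u_0 − 3)/19 = 0
  u_1 = 0;  a_3 = 0;  u_2 = (u_1 − 0)/19 = 0
Digits: (0, 0, 3, 0).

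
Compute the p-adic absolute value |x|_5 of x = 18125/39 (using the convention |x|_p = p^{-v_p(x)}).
|18125/39|_5 = 1/625

Step 1 — compute v_5(x) by factoring powers of 5 out of the numerator and denominator: v_5(18125/39) = 4. Step 2 — apply |x|_p = p^{-v_p(x)} = 5^{-4} = 1/625.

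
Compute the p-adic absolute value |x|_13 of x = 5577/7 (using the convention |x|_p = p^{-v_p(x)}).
|5577/7|_13 = 1/169

Step 1 — compute v_13(x) by factoring powers of 13 out of the numerator and denominator: v_13(5577/7) = 2. Step 2 — apply |x|_p = p^{-v_p(x)} = 13^{-2} = 1/169.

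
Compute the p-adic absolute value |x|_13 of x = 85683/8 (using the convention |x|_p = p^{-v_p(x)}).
|85683/8|_13 = 1/28561

Step 1 — compute v_13(x) by factoring powers of 13 out of the numerator and denominator: v_13(85683/8) = 4. Step 2 — apply |x|_p = p^{-v_p(x)} = 13^{-4} = 1/28561.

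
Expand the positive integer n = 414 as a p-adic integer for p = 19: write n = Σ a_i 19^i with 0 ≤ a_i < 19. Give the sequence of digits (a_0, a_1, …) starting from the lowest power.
(a_0, a_1, …) = (15, 2, 1)

Repeated division by 19 gives the digits low-to-high: 414 = 15 + 2·19^1 + 1·19^2. Digit sequence: (15, 2, 1).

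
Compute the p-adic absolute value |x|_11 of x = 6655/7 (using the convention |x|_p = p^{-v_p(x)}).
|6655/7|_11 = 1/1331

Step 1 — compute v_11(x) by factoring powers of 11 out of the numerator and denominator: v_11(6655/7) = 3. Step 2 — apply |x|_p = p^{-v_p(x)} = 11^{-3} = 1/1331.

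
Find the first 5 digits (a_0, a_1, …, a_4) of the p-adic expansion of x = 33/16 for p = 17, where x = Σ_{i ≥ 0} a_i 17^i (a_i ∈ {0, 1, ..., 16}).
(a_0, …, a_4) = (1, 16, 15, 15, 15)

v_17(33/16) = 0 (numerator and denominator both coprime to 17), so x ∈ ℤ_17^×. Compute digits iteratively via a_i = x_i mod 17, x_{i+1} = (x_i − a_i)/17, with x_0 = x:
  x_0 = 33/16;  a_0 = 1;  x_1 = (x_0 − 1)/17 = 1/16
  x_1 = 1/16;  a_1 = 16;  x_2 = (x_1 − 16)/17 = -15/16
  x_2 = -15/16;  a_2 = 15;  x_3 = (x_2 − 15)/17 = -15/16
  x_3 = -15/16;  a_3 = 15;  x_4 = (x_3 − 15)/17 = -15/16
  x_4 = -15/16;  a_4 = 15;  x_5 = (x_4 − 15)/17 = -15/16
Digits: (1, 16, 15, 15, 15).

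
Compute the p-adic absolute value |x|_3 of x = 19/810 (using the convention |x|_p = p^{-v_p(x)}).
|19/810|_3 = 81

Step 1 — compute v_3(x) by factoring powers of 3 out of the numerator and denominator: v_3(19/810) = -4. Step 2 — apply |x|_p = p^{-v_p(x)} = 3^{4} = 81.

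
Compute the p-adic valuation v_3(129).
v_3(129) = 1

v_3(n) is the largest exponent k such that 3^k divides n. Factor out: 129 = 3^1 · 43. (Sign doesn't affect v_p.) So v_3(129) = 1.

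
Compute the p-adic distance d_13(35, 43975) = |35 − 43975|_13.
d_13(35, 43975) = 1/2197

Step 1 — x − y = 35 − 43975 = -43940. Step 2 — v_13(-43940) = 3 (factor: -43940 = −(13^3 · 20); the sign does not affect v_p). Step 3 — |x − y|_13 = 13^{-3} = 1/2197.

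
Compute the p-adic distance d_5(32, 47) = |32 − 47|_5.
d_5(32, 47) = 1/5

Step 1 — x − y = 32 − 47 = -15. Step 2 — v_5(-15) = 1 (factor: -15 = −(5^1 · 3); the sign does not affect v_p). Step 3 — |x − y|_5 = 5^{-1} = 1/5.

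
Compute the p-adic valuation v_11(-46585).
v_11(-46585) = 3

v_11(n) is the largest exponent k such that 11^k divides n. Factor out: -46585 = -11^3 · 35. (Sign doesn't affect v_p.) So v_11(-46585) = 3.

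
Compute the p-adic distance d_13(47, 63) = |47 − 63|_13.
d_13(47, 63) = 1

Step 1 — x − y = 47 − 63 = -16. Step 2 — v_13(-16) = 0 (factor: -16 = −(13^0 · 16); the sign does not affect v_p). Step 3 — |x − y|_13 = 13^{0} = 1.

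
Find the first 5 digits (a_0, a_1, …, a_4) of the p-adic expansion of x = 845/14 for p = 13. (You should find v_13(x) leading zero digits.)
(a_0, …, a_4) = (0, 0, 5, 8, 4)

v_13(845/14) = 2, so a_0 = ... = a_1 = 0. Factor out: x = 13^2 · u with u = 5/14 a unit in ℤ_13. Expand u iteratively via a_{v+i} = u_i mod 13, u_{i+1} = (u_i − a_{v+i})/13:
  u_0 = 5/14;  a_2 = 5;  u_1 = (u_0 − 5)/13 = -5/14
  u_1 = -5/14;  a_3 = 8;  u_2 = (u_1 − 8)/13 = -9/14
  u_2 = -9/14;  a_4 = 4;  u_3 = (u_2 − 4)/13 = -5/14
Digits: (0, 0, 5, 8, 4).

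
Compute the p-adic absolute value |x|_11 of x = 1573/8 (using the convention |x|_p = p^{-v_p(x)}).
|1573/8|_11 = 1/121

Step 1 — compute v_11(x) by factoring powers of 11 out of the numerator and denominator: v_11(1573/8) = 2. Step 2 — apply |x|_p = p^{-v_p(x)} = 11^{-2} = 1/121.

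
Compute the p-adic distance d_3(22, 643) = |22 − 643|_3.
d_3(22, 643) = 1/27

Step 1 — x − y = 22 − 643 = -621. Step 2 — v_3(-621) = 3 (factor: -621 = −(3^3 · 23); the sign does not affect v_p). Step 3 — |x − y|_3 = 3^{-3} = 1/27.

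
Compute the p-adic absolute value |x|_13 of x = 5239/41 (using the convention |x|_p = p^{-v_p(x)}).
|5239/41|_13 = 1/169

Step 1 — compute v_13(x) by factoring powers of 13 out of the numerator and denominator: v_13(5239/41) = 2. Step 2 — apply |x|_p = p^{-v_p(x)} = 13^{-2} = 1/169.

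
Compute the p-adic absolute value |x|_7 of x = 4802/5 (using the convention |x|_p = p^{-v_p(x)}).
|4802/5|_7 = 1/2401

Step 1 — compute v_7(x) by factoring powers of 7 out of the numerator and denominator: v_7(4802/5) = 4. Step 2 — apply |x|_p = p^{-v_p(x)} = 7^{-4} = 1/2401.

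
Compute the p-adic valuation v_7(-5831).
v_7(-5831) = 3

v_7(n) is the largest exponent k such that 7^k divides n. Factor out: -5831 = -7^3 · 17. (Sign doesn't affect v_p.) So v_7(-5831) = 3.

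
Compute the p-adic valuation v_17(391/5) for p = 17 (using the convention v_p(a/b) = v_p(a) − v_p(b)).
v_17(391/5) = 1

Factor powers of 17 from the numerator and denominator of the reduced fraction: 391 = 17^1 · 23 and 5 = 17^0 · 5. Apply v_p(a/b) = v_p(a) − v_p(b): v_17(391/5) = 1 − 0 = 1.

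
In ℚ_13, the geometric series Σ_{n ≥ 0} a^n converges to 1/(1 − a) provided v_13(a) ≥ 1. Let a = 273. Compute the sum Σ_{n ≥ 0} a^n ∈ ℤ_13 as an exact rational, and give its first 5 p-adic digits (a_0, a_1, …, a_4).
Σ a^n = 1/(1 − a) = -1/272;  first 5 digits = (1, 8, 0, 0, 1)

v_13(a) = 1 ≥ 1, so the series converges in ℤ_13 to 1/(1 − a) = 1/(1 − 273) = -1/272. Expand this rational in ℤ_13: compute digits iteratively via d_i = x_i mod 13, x_{i+1} = (x_i − d_i)/13. The first 5 digits are (1, 8, 0, 0, 1).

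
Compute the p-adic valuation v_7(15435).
v_7(15435) = 3

v_7(n) is the largest exponent k such that 7^k divides n. Factor out: 15435 = 7^3 · 45. (Sign doesn't affect v_p.) So v_7(15435) = 3.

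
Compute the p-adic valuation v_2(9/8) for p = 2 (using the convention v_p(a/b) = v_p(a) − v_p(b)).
v_2(9/8) = -3

Factor powers of 2 from the numerator and denominator of the reduced fraction: 9 = 2^0 · 9 and 8 = 2^3 · 1. Apply v_p(a/b) = v_p(a) − v_p(b): v_2(9/8) = 0 − 3 = -3.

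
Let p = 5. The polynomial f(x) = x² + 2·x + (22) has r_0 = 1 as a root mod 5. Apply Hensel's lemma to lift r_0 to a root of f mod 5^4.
r_3 = 151 (mod 625)

Hensel: r_{i+1} = r_i − f(r_i)·(f′(r_i))^{-1} mod 5^{i+2}, f′(x) = 2x + 2. Iterate:
  r_0 = 1 (mod 5)
  r_1 = 1 (mod 25)
  r_2 = 26 (mod 125)
  r_3 = 151 (mod 625)
Final: r = 151 satisfies f(r) ≡ 0 mod 5^4.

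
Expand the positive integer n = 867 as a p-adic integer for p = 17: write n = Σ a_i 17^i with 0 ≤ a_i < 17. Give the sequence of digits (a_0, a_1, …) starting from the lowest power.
(a_0, a_1, …) = (0, 0, 3)

Repeated division by 17 gives the digits low-to-high: 867 = 3·17^2. Digit sequence: (0, 0, 3).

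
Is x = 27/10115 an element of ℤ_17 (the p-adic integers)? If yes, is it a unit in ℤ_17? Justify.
x ∉ ℤ_17 (v_17(x) = -2 < 0)

ℤ_17 = {x ∈ ℚ_17 : v_17(x) ≥ 0} and ℤ_17^× = {x ∈ ℤ_17 : v_17(x) = 0}. Here v_17(27/10115) = v_17(num) − v_17(den) = -2; compare against these criteria.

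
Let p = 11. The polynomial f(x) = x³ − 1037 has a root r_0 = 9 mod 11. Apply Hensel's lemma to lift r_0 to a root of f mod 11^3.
r_2 = 1164 (mod 1331)

Hensel: r_{i+1} = r_i − f(r_i)/f′(r_i) mod 11^{i+2}, where f′(x) = 3x². Iterate:
  r_0 = 9 (mod 11)
  r_1 = 75 (mod 121)
  r_2 = 1164 (mod 1331)
Final: r = 1164 with f(r) ≡ 0 mod 11^3.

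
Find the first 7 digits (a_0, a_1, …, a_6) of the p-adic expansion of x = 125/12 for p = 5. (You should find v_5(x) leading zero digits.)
(a_0, …, a_6) = (0, 0, 0, 3, 4, 2, 4)

v_5(125/12) = 3, so a_0 = ... = a_2 = 0. Factor out: x = 5^3 · u with u = 1/12 a unit in ℤ_5. Expand u iteratively via a_{v+i} = u_i mod 5, u_{i+1} = (u_i − a_{v+i})/5:
  u_0 = 1/12;  a_3 = 3;  u_1 = (u_0 − 3)/5 = -7/12
  u_1 = -7/12;  a_4 = 4;  u_2 = (u_1 − 4)/5 = -11/12
  u_2 = -11/12;  a_5 = 2;  u_3 = (u_2 − 2)/5 = -7/12
  u_3 = -7/12;  a_6 = 4;  u_4 = (u_3 − 4)/5 = -11/12
Digits: (0, 0, 0, 3, 4, 2, 4).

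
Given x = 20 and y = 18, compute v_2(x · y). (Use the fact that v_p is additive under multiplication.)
v_2(360) = 3

v_p(x) = 2 (factor: 20 = 2^2 · 5); v_p(y) = 1 (factor: 18 = 2^1 · 9). Additivity: v_p(xy) = v_p(x) + v_p(y) = 2 + 1 = 3. (Direct check: xy = 360 = 2^3 · (45).)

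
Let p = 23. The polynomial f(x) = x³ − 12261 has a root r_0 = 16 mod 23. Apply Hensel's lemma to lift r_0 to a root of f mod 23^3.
r_2 = 6801 (mod 12167)

Hensel: r_{i+1} = r_i − f(r_i)/f′(r_i) mod 23^{i+2}, where f′(x) = 3x². Iterate:
  r_0 = 16 (mod 23)
  r_1 = 453 (mod 529)
  r_2 = 6801 (mod 12167)
Final: r = 6801 with f(r) ≡ 0 mod 23^3.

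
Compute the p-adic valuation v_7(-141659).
v_7(-141659) = 4

v_7(n) is the largest exponent k such that 7^k divides n. Factor out: -141659 = -7^4 · 59. (Sign doesn't affect v_p.) So v_7(-141659) = 4.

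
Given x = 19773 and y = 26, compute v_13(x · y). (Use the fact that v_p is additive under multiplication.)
v_13(514098) = 4

v_p(x) = 3 (factor: 19773 = 13^3 · 9); v_p(y) = 1 (factor: 26 = 13^1 · 2). Additivity: v_p(xy) = v_p(x) + v_p(y) = 3 + 1 = 4. (Direct check: xy = 514098 = 13^4 · (18).)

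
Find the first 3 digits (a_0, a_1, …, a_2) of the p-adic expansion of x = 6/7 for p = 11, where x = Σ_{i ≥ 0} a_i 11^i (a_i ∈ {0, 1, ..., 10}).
(a_0, …, a_2) = (4, 6, 1)

v_11(6/7) = 0 (numerator and denominator both coprime to 11), so x ∈ ℤ_11^×. Compute digits iteratively via a_i = x_i mod 11, x_{i+1} = (x_i − a_i)/11, with x_0 = x:
  x_0 = 6/7;  a_0 = 4;  x_1 = (x_0 − 4)/11 = -2/7
  x_1 = -2/7;  a_1 = 6;  x_2 = (x_1 − 6)/11 = -4/7
  x_2 = -4/7;  a_2 = 1;  x_3 = (x_2 − 1)/11 = -1/7
Digits: (4, 6, 1).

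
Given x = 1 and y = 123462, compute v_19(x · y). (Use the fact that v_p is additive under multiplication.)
v_19(123462) = 3

v_p(x) = 0 (factor: 1 = 19^0 · 1); v_p(y) = 3 (factor: 123462 = 19^3 · 18). Additivity: v_p(xy) = v_p(x) + v_p(y) = 0 + 3 = 3. (Direct check: xy = 123462 = 19^3 · (18).)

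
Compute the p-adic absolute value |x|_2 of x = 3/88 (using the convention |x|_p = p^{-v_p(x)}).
|3/88|_2 = 8

Step 1 — compute v_2(x) by factoring powers of 2 out of the numerator and denominator: v_2(3/88) = -3. Step 2 — apply |x|_p = p^{-v_p(x)} = 2^{3} = 8.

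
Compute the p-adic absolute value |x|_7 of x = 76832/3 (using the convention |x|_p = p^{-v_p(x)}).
|76832/3|_7 = 1/2401

Step 1 — compute v_7(x) by factoring powers of 7 out of the numerator and denominator: v_7(76832/3) = 4. Step 2 — apply |x|_p = p^{-v_p(x)} = 7^{-4} = 1/2401.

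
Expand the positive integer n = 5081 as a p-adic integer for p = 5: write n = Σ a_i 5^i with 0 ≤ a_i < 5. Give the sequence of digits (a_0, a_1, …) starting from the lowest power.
(a_0, a_1, …) = (1, 1, 3, 0, 3, 1)

Repeated division by 5 gives the digits low-to-high: 5081 = 1 + 1·5^1 + 3·5^2 + 3·5^4 + 1·5^5. Digit sequence: (1, 1, 3, 0, 3, 1).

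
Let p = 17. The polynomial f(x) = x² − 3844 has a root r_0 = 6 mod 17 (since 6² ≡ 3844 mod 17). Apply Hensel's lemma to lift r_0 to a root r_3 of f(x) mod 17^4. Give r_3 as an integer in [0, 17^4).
r_3 = 83459 (mod 83521)

Hensel's recurrence: r_{i+1} = r_i − f(r_i)·(f′(r_i))^{-1} mod 17^{i+2}, with f′(x) = 2x. Iterate:
  r_0 = 6 (mod 17)
  r_1 = 227 (mod 289)
  r_2 = 4851 (mod 4913)
  r_3 = 83459 (mod 83521)
Final: r_3 = 83459, and one checks f(r_3) ≡ 0 mod 17^4.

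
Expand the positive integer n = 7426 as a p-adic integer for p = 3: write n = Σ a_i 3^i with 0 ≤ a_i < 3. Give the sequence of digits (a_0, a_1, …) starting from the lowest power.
(a_0, a_1, …) = (1, 0, 0, 2, 1, 0, 1, 0, 1)

Repeated division by 3 gives the digits low-to-high: 7426 = 1 + 2·3^3 + 1·3^4 + 1·3^6 + 1·3^8. Digit sequence: (1, 0, 0, 2, 1, 0, 1, 0, 1).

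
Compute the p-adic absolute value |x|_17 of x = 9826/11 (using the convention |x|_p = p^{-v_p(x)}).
|9826/11|_17 = 1/4913

Step 1 — compute v_17(x) by factoring powers of 17 out of the numerator and denominator: v_17(9826/11) = 3. Step 2 — apply |x|_p = p^{-v_p(x)} = 17^{-3} = 1/4913.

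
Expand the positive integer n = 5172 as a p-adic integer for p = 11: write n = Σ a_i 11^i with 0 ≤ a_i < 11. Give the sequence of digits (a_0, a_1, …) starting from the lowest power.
(a_0, a_1, …) = (2, 8, 9, 3)

Repeated division by 11 gives the digits low-to-high: 5172 = 2 + 8·11^1 + 9·11^2 + 3·11^3. Digit sequence: (2, 8, 9, 3).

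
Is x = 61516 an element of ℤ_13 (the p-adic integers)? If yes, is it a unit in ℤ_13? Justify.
x ∈ ℤ_13 but not a unit; v_13(x) = 3 > 0

ℤ_13 = {x ∈ ℚ_13 : v_13(x) ≥ 0} and ℤ_13^× = {x ∈ ℤ_13 : v_13(x) = 0}. Here v_13(61516) = v_13(num) − v_13(den) = 3; compare against these criteria.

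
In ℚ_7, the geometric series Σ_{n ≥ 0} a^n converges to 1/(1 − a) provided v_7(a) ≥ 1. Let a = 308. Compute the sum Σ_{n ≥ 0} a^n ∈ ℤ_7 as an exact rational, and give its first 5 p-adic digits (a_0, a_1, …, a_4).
Σ a^n = 1/(1 − a) = -1/307;  first 5 digits = (1, 2, 3, 5, 2)

v_7(a) = 1 ≥ 1, so the series converges in ℤ_7 to 1/(1 − a) = 1/(1 − 308) = -1/307. Expand this rational in ℤ_7: compute digits iteratively via d_i = x_i mod 7, x_{i+1} = (x_i − d_i)/7. The first 5 digits are (1, 2, 3, 5, 2).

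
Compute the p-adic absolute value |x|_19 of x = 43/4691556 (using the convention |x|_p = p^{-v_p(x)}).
|43/4691556|_19 = 130321

Step 1 — compute v_19(x) by factoring powers of 19 out of the numerator and denominator: v_19(43/4691556) = -4. Step 2 — apply |x|_p = p^{-v_p(x)} = 19^{4} = 130321.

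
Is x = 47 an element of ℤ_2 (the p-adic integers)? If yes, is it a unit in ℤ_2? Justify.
x ∈ ℤ_2^× (unit); v_2(x) = 0

ℤ_2 = {x ∈ ℚ_2 : v_2(x) ≥ 0} and ℤ_2^× = {x ∈ ℤ_2 : v_2(x) = 0}. Here v_2(47) = v_2(num) − v_2(den) = 0; compare against these criteria.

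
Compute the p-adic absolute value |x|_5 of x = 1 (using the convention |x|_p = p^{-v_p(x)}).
|1|_5 = 1

Step 1 — compute v_5(x) by factoring powers of 5 out of the numerator and denominator: v_5(1) = 0. Step 2 — apply |x|_p = p^{-v_p(x)} = 5^{0} = 1.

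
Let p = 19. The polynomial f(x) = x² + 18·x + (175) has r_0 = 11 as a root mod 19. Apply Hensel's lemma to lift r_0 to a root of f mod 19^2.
r_1 = 125 (mod 361)

Hensel: r_{i+1} = r_i − f(r_i)·(f′(r_i))^{-1} mod 19^{i+2}, f′(x) = 2x + 18. Iterate:
  r_0 = 11 (mod 19)
  r_1 = 125 (mod 361)
Final: r = 125 satisfies f(r) ≡ 0 mod 19^2.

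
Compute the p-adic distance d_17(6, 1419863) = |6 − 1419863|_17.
d_17(6, 1419863) = 1/1419857

Step 1 — x − y = 6 − 1419863 = -1419857. Step 2 — v_17(-1419857) = 5 (factor: -1419857 = −(17^5 · 1); the sign does not affect v_p). Step 3 — |x − y|_17 = 17^{-5} = 1/1419857.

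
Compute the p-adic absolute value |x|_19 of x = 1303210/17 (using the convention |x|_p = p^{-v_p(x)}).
|1303210/17|_19 = 1/130321

Step 1 — compute v_19(x) by factoring powers of 19 out of the numerator and denominator: v_19(1303210/17) = 4. Step 2 — apply |x|_p = p^{-v_p(x)} = 19^{-4} = 1/130321.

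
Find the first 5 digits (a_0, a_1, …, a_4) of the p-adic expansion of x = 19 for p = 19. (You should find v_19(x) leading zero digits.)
(a_0, …, a_4) = (0, 1, 0, 0, 0)

v_19(19) = 1, so a_0 = ... = a_0 = 0. Factor out: x = 19^1 · u with u = 1 a unit in ℤ_19. Expand u iteratively via a_{v+i} = u_i mod 19, u_{i+1} = (u_i − a_{v+i})/19:
  u_0 = 1;  a_1 = 1;  u_1 = (u_0 − 1)/19 = 0
  u_1 = 0;  a_2 = 0;  u_2 = (u_1 − 0)/19 = 0
  u_2 = 0;  a_3 = 0;  u_3 = (u_2 − 0)/19 = 0
  u_3 = 0;  a_4 = 0;  u_4 = (u_3 − 0)/19 = 0
Digits: (0, 1, 0, 0, 0).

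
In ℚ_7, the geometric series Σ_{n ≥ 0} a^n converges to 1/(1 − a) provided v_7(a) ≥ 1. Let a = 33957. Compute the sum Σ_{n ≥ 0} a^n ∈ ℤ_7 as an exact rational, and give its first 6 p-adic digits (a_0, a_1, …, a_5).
Σ a^n = 1/(1 − a) = -1/33956;  first 6 digits = (1, 0, 0, 1, 0, 2)

v_7(a) = 3 ≥ 1, so the series converges in ℤ_7 to 1/(1 − a) = 1/(1 − 33957) = -1/33956. Expand this rational in ℤ_7: compute digits iteratively via d_i = x_i mod 7, x_{i+1} = (x_i − d_i)/7. The first 6 digits are (1, 0, 0, 1, 0, 2).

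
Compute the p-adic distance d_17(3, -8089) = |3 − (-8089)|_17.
d_17(3, -8089) = 1/289

Step 1 — x − y = 3 − (-8089) = 8092. Step 2 — v_17(8092) = 2 (factor: 8092 = (17^2 · 28); the sign does not affect v_p). Step 3 — |x − y|_17 = 17^{-2} = 1/289.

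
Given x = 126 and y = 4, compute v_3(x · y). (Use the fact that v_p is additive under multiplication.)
v_3(504) = 2

v_p(x) = 2 (factor: 126 = 3^2 · 14); v_p(y) = 0 (factor: 4 = 3^0 · 4). Additivity: v_p(xy) = v_p(x) + v_p(y) = 2 + 0 = 2. (Direct check: xy = 504 = 3^2 · (56).)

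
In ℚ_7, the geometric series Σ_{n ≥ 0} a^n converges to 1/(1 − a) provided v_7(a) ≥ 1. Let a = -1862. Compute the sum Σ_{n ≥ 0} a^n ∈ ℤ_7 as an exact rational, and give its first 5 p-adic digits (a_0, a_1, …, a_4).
Σ a^n = 1/(1 − a) = 1/1863;  first 5 digits = (1, 0, 4, 1, 1)

v_7(a) = 2 ≥ 1, so the series converges in ℤ_7 to 1/(1 − a) = 1/(1 − (-1862)) = 1/1863. Expand this rational in ℤ_7: compute digits iteratively via d_i = x_i mod 7, x_{i+1} = (x_i − d_i)/7. The first 5 digits are (1, 0, 4, 1, 1).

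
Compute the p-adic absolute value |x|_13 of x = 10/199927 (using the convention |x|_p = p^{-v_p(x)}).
|10/199927|_13 = 28561

Step 1 — compute v_13(x) by factoring powers of 13 out of the numerator and denominator: v_13(10/199927) = -4. Step 2 — apply |x|_p = p^{-v_p(x)} = 13^{4} = 28561.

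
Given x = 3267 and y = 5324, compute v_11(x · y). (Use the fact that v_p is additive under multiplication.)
v_11(17393508) = 5

v_p(x) = 2 (factor: 3267 = 11^2 · 27); v_p(y) = 3 (factor: 5324 = 11^3 · 4). Additivity: v_p(xy) = v_p(x) + v_p(y) = 2 + 3 = 5. (Direct check: xy = 17393508 = 11^5 · (108).)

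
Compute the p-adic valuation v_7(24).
v_7(24) = 0

v_7(n) is the largest exponent k such that 7^k divides n. Factor out: 24 = 7^0 · 24. (Sign doesn't affect v_p.) So v_7(24) = 0.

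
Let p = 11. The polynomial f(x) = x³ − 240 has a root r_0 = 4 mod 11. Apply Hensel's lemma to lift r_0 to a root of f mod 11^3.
r_2 = 411 (mod 1331)

Hensel: r_{i+1} = r_i − f(r_i)/f′(r_i) mod 11^{i+2}, where f′(x) = 3x². Iterate:
  r_0 = 4 (mod 11)
  r_1 = 48 (mod 121)
  r_2 = 411 (mod 1331)
Final: r = 411 with f(r) ≡ 0 mod 11^3.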